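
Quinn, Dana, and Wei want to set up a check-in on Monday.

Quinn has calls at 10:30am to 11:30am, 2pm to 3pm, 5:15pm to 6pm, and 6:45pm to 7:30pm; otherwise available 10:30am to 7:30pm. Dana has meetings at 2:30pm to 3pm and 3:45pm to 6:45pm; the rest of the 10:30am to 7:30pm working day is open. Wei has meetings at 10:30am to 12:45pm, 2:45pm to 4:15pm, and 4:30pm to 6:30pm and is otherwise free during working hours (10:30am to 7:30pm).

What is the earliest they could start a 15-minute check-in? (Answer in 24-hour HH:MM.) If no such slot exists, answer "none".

12:45

Quinn free within 10:30–19:30: 11:30–14:00, 15:00–17:15, 18:00–18:45.
Dana free within 10:30–19:30: 10:30–14:30, 15:00–15:45, 18:45–19:30.
Wei free within 10:30–19:30: 12:45–14:45, 16:15–16:30, 18:30–19:30.
Quinn ∩ Dana: 11:30–14:00, 15:00–15:45.
Quinn ∩ Dana ∩ Wei: 12:45–14:00.
Windows ≥ 15 min: 12:45–14:00.
Earliest such window starts at 12:45.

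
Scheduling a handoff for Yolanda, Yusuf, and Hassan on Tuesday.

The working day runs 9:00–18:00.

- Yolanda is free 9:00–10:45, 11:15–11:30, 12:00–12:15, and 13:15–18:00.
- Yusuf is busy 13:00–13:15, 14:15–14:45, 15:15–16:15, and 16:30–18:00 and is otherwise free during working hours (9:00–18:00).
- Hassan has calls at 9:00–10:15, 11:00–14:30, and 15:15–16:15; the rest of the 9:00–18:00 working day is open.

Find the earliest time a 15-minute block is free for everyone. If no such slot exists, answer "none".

Yusuf free within 09:00–18:00: 09:00–13:00, 13:15–14:15, 14:45–15:15, 16:15–16:30.
Hassan free within 09:00–18:00: 10:15–11:00, 14:30–15:15, 16:15–18:00.
Yolanda ∩ Yusuf: 09:00–10:45, 11:15–11:30, 12:00–12:15, 13:15–14:15, 14:45–15:15, 16:15–16:30.
Yolanda ∩ Yusuf ∩ Hassan: 10:15–10:45, 14:45–15:15, 16:15–16:30.
Windows ≥ 15 min: 10:15–10:45, 14:45–15:15, 16:15–16:30.
Earliest such window starts at 10:15.

10:15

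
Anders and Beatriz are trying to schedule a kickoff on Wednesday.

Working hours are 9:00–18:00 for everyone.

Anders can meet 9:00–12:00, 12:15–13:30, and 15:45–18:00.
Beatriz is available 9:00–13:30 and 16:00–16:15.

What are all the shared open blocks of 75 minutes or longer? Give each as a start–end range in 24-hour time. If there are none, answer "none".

09:00–12:00, 12:15–13:30

Anders ∩ Beatriz: 09:00–12:00, 12:15–13:30, 16:00–16:15.
Windows ≥ 75 min: 09:00–12:00, 12:15–13:30.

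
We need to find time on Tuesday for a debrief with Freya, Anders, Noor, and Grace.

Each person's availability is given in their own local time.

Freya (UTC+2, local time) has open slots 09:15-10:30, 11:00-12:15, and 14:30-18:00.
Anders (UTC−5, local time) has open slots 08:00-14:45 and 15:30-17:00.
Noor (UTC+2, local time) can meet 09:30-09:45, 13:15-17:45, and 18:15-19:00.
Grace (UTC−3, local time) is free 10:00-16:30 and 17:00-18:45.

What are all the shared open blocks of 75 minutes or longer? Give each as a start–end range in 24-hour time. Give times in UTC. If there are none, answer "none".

Freya → UTC: 07:15–08:30, 09:00–10:15, 12:30–16:00.
Anders → UTC: 13:00–19:45, 20:30–22:00.
Noor → UTC: 07:30–07:45, 11:15–15:45, 16:15–17:00.
Grace → UTC: 13:00–19:30, 20:00–21:45.
Freya ∩ Anders: 13:00–16:00.
Freya ∩ Anders ∩ Noor: 13:00–15:45.
Freya ∩ Anders ∩ Noor ∩ Grace: 13:00–15:45.
Windows ≥ 75 min: 13:00–15:45.

13:00–15:45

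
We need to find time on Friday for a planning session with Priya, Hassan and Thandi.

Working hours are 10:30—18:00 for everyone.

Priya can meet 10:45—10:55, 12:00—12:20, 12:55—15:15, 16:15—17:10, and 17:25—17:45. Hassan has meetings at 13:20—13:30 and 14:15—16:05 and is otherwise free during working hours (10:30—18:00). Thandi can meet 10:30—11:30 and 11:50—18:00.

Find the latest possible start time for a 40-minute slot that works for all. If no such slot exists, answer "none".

16:30

Hassan free within 10:30–18:00: 10:30–13:20, 13:30–14:15, 16:05–18:00.
Priya ∩ Hassan: 10:45–10:55, 12:00–12:20, 12:55–13:20, 13:30–14:15, 16:15–17:10, 17:25–17:45.
Priya ∩ Hassan ∩ Thandi: 10:45–10:55, 12:00–12:20, 12:55–13:20, 13:30–14:15, 16:15–17:10, 17:25–17:45.
Windows ≥ 40 min: 13:30–14:15, 16:15–17:10.
Latest start in the last window 16:15–17:10 is 17:10 − 40 min = 16:30.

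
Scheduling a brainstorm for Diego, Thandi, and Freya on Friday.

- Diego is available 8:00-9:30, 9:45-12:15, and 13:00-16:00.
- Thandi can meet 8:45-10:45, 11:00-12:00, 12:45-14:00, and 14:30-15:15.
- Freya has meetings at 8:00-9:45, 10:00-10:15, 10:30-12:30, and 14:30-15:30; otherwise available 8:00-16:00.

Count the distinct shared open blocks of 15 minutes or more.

3

Freya free within 08:00–16:00: 09:45–10:00, 10:15–10:30, 12:30–14:30, 15:30–16:00.
Diego ∩ Thandi: 08:45–09:30, 09:45–10:45, 11:00–12:00, 13:00–14:00, 14:30–15:15.
Diego ∩ Thandi ∩ Freya: 09:45–10:00, 10:15–10:30, 13:00–14:00.
Windows ≥ 15 min: 09:45–10:00, 10:15–10:30, 13:00–14:00.
That's 3 windows.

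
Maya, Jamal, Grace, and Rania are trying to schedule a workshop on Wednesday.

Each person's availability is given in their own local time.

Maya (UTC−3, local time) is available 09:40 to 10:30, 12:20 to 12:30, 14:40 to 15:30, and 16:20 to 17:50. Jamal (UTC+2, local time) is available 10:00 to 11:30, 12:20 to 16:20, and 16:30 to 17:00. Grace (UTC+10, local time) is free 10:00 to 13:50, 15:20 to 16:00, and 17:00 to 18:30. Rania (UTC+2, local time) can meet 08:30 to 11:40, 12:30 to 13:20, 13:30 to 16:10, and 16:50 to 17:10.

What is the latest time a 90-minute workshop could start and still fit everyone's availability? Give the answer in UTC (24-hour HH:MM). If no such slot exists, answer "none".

Maya → UTC: 12:40–13:30, 15:20–15:30, 17:40–18:30, 19:20–20:50.
Jamal → UTC: 08:00–09:30, 10:20–14:20, 14:30–15:00.
Grace → UTC: 00:00–03:50, 05:20–06:00, 07:00–08:30.
Rania → UTC: 06:30–09:40, 10:30–11:20, 11:30–14:10, 14:50–15:10.
Maya ∩ Jamal: 12:40–13:30.
Maya ∩ Jamal ∩ Grace: (none).
Maya ∩ Jamal ∩ Grace ∩ Rania: (none).
Windows ≥ 90 min: (none).

none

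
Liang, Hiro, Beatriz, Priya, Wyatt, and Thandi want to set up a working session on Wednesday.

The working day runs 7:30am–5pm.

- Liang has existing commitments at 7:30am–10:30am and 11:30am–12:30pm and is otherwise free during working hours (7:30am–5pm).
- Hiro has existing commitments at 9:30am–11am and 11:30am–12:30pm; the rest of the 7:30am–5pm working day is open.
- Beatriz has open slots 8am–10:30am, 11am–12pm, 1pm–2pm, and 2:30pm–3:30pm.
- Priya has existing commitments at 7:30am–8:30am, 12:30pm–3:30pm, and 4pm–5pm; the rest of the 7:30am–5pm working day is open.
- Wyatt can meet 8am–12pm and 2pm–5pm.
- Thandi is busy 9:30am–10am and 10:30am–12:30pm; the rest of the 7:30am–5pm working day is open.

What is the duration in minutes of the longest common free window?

0 minutes

Liang free within 07:30–17:00: 10:30–11:30, 12:30–17:00.
Hiro free within 07:30–17:00: 07:30–09:30, 11:00–11:30, 12:30–17:00.
Priya free within 07:30–17:00: 08:30–12:30, 15:30–16:00.
Thandi free within 07:30–17:00: 07:30–09:30, 10:00–10:30, 12:30–17:00.
Liang ∩ Hiro: 11:00–11:30, 12:30–17:00.
Liang ∩ Hiro ∩ Beatriz: 11:00–11:30, 13:00–14:00, 14:30–15:30.
Liang ∩ Hiro ∩ Beatriz ∩ Priya: 11:00–11:30.
Liang ∩ Hiro ∩ Beatriz ∩ Priya ∩ Wyatt: 11:00–11:30.
Liang ∩ Hiro ∩ Beatriz ∩ Priya ∩ Wyatt ∩ Thandi: (none).
No common window.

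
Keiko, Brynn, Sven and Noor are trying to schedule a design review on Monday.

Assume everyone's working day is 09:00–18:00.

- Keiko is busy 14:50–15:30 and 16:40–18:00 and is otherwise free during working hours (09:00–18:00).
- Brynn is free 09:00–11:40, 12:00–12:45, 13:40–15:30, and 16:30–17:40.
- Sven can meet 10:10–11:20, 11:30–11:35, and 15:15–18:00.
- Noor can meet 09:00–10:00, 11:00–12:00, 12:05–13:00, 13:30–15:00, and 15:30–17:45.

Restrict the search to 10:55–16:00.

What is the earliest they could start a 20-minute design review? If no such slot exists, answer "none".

11:00

Keiko free within 09:00–18:00: 09:00–14:50, 15:30–16:40.
Keiko ∩ Brynn: 09:00–11:40, 12:00–12:45, 13:40–14:50, 16:30–16:40.
Keiko ∩ Brynn ∩ Sven: 10:10–11:20, 11:30–11:35, 16:30–16:40.
Keiko ∩ Brynn ∩ Sven ∩ Noor: 11:00–11:20, 11:30–11:35, 16:30–16:40.
Restricted to 10:55–16:00: 11:00–11:20, 11:30–11:35.
Windows ≥ 20 min: 11:00–11:20.
Earliest such window starts at 11:00.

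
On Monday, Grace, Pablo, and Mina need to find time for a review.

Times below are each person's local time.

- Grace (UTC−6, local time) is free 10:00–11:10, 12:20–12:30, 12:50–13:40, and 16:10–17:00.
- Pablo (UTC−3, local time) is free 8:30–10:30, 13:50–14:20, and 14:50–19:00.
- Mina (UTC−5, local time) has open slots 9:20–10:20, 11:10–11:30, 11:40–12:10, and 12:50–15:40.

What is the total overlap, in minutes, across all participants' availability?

80 minutes

Grace → UTC: 16:00–17:10, 18:20–18:30, 18:50–19:40, 22:10–23:00.
Pablo → UTC: 11:30–13:30, 16:50–17:20, 17:50–22:00.
Mina → UTC: 14:20–15:20, 16:10–16:30, 16:40–17:10, 17:50–20:40.
Grace ∩ Pablo: 16:50–17:10, 18:20–18:30, 18:50–19:40.
Grace ∩ Pablo ∩ Mina: 16:50–17:10, 18:20–18:30, 18:50–19:40.
Total common minutes: 20 + 10 + 50 = 80.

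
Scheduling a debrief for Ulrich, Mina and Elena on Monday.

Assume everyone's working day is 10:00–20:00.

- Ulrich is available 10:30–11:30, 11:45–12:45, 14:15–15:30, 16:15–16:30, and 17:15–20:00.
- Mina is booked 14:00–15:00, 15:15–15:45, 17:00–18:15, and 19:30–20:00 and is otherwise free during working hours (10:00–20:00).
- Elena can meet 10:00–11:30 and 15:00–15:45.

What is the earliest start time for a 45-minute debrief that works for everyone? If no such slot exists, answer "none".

Mina free within 10:00–20:00: 10:00–14:00, 15:00–15:15, 15:45–17:00, 18:15–19:30.
Ulrich ∩ Mina: 10:30–11:30, 11:45–12:45, 15:00–15:15, 16:15–16:30, 18:15–19:30.
Ulrich ∩ Mina ∩ Elena: 10:30–11:30, 15:00–15:15.
Windows ≥ 45 min: 10:30–11:30.
Earliest such window starts at 10:30.

10:30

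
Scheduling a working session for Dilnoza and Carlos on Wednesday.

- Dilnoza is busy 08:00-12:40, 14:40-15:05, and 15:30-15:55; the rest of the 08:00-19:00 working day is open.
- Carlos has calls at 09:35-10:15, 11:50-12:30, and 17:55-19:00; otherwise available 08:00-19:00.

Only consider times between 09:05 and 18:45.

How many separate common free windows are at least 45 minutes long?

2

Dilnoza free within 08:00–19:00: 12:40–14:40, 15:05–15:30, 15:55–19:00.
Carlos free within 08:00–19:00: 08:00–09:35, 10:15–11:50, 12:30–17:55.
Dilnoza ∩ Carlos: 12:40–14:40, 15:05–15:30, 15:55–17:55.
Restricted to 09:05–18:45: 12:40–14:40, 15:05–15:30, 15:55–17:55.
Windows ≥ 45 min: 12:40–14:40, 15:55–17:55.
That's 2 windows.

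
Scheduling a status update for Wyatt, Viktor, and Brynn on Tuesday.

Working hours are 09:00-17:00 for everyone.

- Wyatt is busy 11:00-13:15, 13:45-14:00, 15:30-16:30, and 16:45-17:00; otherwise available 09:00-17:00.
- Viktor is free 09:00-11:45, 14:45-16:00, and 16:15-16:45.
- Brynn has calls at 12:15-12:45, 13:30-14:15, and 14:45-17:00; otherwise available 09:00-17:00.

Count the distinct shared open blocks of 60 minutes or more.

1

Wyatt free within 09:00–17:00: 09:00–11:00, 13:15–13:45, 14:00–15:30, 16:30–16:45.
Brynn free within 09:00–17:00: 09:00–12:15, 12:45–13:30, 14:15–14:45.
Wyatt ∩ Viktor: 09:00–11:00, 14:45–15:30, 16:30–16:45.
Wyatt ∩ Viktor ∩ Brynn: 09:00–11:00.
Windows ≥ 60 min: 09:00–11:00.
That's 1 window.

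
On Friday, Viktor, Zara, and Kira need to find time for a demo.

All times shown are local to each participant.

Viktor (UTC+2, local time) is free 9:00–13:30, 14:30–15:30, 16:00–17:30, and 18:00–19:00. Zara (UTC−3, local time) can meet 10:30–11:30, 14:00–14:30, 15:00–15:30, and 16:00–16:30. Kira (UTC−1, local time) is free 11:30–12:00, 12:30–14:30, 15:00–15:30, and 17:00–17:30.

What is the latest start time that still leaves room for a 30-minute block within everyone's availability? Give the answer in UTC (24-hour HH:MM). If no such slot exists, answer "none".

Viktor → UTC: 07:00–11:30, 12:30–13:30, 14:00–15:30, 16:00–17:00.
Zara → UTC: 13:30–14:30, 17:00–17:30, 18:00–18:30, 19:00–19:30.
Kira → UTC: 12:30–13:00, 13:30–15:30, 16:00–16:30, 18:00–18:30.
Viktor ∩ Zara: 14:00–14:30.
Viktor ∩ Zara ∩ Kira: 14:00–14:30.
Windows ≥ 30 min: 14:00–14:30.
Latest start in the last window 14:00–14:30 is 14:30 − 30 min = 14:00.

14:00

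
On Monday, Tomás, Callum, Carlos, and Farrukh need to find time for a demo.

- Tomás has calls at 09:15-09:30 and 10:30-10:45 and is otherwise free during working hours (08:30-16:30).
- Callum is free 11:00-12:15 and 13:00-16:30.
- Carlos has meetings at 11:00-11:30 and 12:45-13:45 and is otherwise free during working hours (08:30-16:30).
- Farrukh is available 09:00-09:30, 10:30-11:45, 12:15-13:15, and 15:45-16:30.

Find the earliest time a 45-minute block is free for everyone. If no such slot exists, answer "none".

15:45

Tomás free within 08:30–16:30: 08:30–09:15, 09:30–10:30, 10:45–16:30.
Carlos free within 08:30–16:30: 08:30–11:00, 11:30–12:45, 13:45–16:30.
Tomás ∩ Callum: 11:00–12:15, 13:00–16:30.
Tomás ∩ Callum ∩ Carlos: 11:30–12:15, 13:45–16:30.
Tomás ∩ Callum ∩ Carlos ∩ Farrukh: 11:30–11:45, 15:45–16:30.
Windows ≥ 45 min: 15:45–16:30.
Earliest such window starts at 15:45.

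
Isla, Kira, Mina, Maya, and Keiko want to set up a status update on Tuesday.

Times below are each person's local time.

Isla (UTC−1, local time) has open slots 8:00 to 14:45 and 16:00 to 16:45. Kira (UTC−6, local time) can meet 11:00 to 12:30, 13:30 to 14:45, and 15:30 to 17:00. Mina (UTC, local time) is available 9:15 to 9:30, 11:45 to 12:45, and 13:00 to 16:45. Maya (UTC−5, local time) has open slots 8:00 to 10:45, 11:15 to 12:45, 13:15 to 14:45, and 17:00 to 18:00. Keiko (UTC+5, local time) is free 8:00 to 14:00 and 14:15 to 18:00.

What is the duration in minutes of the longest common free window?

0 minutes

Isla → UTC: 09:00–15:45, 17:00–17:45.
Kira → UTC: 17:00–18:30, 19:30–20:45, 21:30–23:00.
Mina → UTC: 09:15–09:30, 11:45–12:45, 13:00–16:45.
Maya → UTC: 13:00–15:45, 16:15–17:45, 18:15–19:45, 22:00–23:00.
Keiko → UTC: 03:00–09:00, 09:15–13:00.
Isla ∩ Kira: 17:00–17:45.
Isla ∩ Kira ∩ Mina: (none).
Isla ∩ Kira ∩ Mina ∩ Maya: (none).
Isla ∩ Kira ∩ Mina ∩ Maya ∩ Keiko: (none).
No common window.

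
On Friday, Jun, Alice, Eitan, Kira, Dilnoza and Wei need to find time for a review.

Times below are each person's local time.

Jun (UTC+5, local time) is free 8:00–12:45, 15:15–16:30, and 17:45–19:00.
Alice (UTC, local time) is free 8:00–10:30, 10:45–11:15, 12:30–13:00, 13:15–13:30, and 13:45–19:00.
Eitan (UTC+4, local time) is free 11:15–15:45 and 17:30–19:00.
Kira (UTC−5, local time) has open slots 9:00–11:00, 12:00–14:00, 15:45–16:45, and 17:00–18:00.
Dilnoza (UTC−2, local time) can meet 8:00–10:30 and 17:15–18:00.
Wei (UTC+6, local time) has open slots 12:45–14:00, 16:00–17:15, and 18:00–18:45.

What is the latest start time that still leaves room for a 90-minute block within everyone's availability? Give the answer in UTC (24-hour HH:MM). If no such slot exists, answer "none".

Jun → UTC: 03:00–07:45, 10:15–11:30, 12:45–14:00.
Alice → UTC: 08:00–10:30, 10:45–11:15, 12:30–13:00, 13:15–13:30, 13:45–19:00.
Eitan → UTC: 07:15–11:45, 13:30–15:00.
Kira → UTC: 14:00–16:00, 17:00–19:00, 20:45–21:45, 22:00–23:00.
Dilnoza → UTC: 10:00–12:30, 19:15–20:00.
Wei → UTC: 06:45–08:00, 10:00–11:15, 12:00–12:45.
Jun ∩ Alice: 10:15–10:30, 10:45–11:15, 12:45–13:00, 13:15–13:30, 13:45–14:00.
Jun ∩ Alice ∩ Eitan: 10:15–10:30, 10:45–11:15, 13:45–14:00.
Jun ∩ Alice ∩ Eitan ∩ Kira: (none).
Jun ∩ Alice ∩ Eitan ∩ Kira ∩ Dilnoza: (none).
Jun ∩ Alice ∩ Eitan ∩ Kira ∩ Dilnoza ∩ Wei: (none).
Windows ≥ 90 min: (none).

none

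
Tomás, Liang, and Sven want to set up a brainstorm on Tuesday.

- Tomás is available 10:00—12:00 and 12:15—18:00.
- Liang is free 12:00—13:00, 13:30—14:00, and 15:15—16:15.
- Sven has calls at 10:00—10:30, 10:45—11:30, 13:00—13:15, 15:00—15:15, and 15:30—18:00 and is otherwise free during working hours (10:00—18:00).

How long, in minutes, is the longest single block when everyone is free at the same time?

Sven free within 10:00–18:00: 10:30–10:45, 11:30–13:00, 13:15–15:00, 15:15–15:30.
Tomás ∩ Liang: 12:15–13:00, 13:30–14:00, 15:15–16:15.
Tomás ∩ Liang ∩ Sven: 12:15–13:00, 13:30–14:00, 15:15–15:30.
Common window lengths: 45, 30, 15 min; longest is 45.

45 minutes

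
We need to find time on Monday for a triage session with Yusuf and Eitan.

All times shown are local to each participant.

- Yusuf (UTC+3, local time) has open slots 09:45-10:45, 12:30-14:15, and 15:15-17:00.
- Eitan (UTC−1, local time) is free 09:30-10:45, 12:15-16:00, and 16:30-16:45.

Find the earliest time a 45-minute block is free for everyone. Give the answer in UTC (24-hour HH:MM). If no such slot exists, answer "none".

Yusuf → UTC: 06:45–07:45, 09:30–11:15, 12:15–14:00.
Eitan → UTC: 10:30–11:45, 13:15–17:00, 17:30–17:45.
Yusuf ∩ Eitan: 10:30–11:15, 13:15–14:00.
Windows ≥ 45 min: 10:30–11:15, 13:15–14:00.
Earliest such window starts at 10:30.

10:30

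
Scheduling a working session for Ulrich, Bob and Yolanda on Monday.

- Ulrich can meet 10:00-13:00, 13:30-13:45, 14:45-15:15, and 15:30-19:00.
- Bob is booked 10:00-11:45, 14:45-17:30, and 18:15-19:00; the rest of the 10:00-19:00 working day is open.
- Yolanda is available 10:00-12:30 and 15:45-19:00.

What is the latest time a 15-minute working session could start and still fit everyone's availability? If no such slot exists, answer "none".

18:00

Bob free within 10:00–19:00: 11:45–14:45, 17:30–18:15.
Ulrich ∩ Bob: 11:45–13:00, 13:30–13:45, 17:30–18:15.
Ulrich ∩ Bob ∩ Yolanda: 11:45–12:30, 17:30–18:15.
Windows ≥ 15 min: 11:45–12:30, 17:30–18:15.
Latest start in the last window 17:30–18:15 is 18:15 − 15 min = 18:00.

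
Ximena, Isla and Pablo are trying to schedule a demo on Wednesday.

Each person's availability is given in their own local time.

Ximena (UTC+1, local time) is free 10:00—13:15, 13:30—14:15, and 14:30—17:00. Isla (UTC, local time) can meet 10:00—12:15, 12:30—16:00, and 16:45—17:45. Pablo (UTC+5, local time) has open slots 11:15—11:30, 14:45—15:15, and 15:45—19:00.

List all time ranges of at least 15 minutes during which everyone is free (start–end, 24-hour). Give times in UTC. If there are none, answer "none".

Ximena → UTC: 09:00–12:15, 12:30–13:15, 13:30–16:00.
Isla → UTC: 10:00–12:15, 12:30–16:00, 16:45–17:45.
Pablo → UTC: 06:15–06:30, 09:45–10:15, 10:45–14:00.
Ximena ∩ Isla: 10:00–12:15, 12:30–13:15, 13:30–16:00.
Ximena ∩ Isla ∩ Pablo: 10:00–10:15, 10:45–12:15, 12:30–13:15, 13:30–14:00.
Windows ≥ 15 min: 10:00–10:15, 10:45–12:15, 12:30–13:15, 13:30–14:00.

10:00–10:15, 10:45–12:15, 12:30–13:15, 13:30–14:00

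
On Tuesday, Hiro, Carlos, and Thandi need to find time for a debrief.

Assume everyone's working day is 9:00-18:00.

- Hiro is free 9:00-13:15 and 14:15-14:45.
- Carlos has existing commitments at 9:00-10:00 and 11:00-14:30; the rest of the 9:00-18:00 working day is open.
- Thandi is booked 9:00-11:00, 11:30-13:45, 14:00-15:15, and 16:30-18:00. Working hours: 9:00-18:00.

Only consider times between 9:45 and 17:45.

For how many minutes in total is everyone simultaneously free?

Carlos free within 09:00–18:00: 10:00–11:00, 14:30–18:00.
Thandi free within 09:00–18:00: 11:00–11:30, 13:45–14:00, 15:15–16:30.
Hiro ∩ Carlos: 10:00–11:00, 14:30–14:45.
Hiro ∩ Carlos ∩ Thandi: (none).
Restricted to 09:45–17:45: (none).
Total common minutes: 0.

0 minutes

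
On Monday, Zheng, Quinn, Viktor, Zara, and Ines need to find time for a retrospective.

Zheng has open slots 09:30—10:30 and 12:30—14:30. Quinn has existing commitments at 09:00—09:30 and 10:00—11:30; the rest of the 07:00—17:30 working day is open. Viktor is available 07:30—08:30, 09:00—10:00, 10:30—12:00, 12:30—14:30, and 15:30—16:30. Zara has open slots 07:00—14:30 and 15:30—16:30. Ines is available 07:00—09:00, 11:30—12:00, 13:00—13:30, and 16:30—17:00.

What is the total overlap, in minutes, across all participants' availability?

30 minutes

Quinn free within 07:00–17:30: 07:00–09:00, 09:30–10:00, 11:30–17:30.
Zheng ∩ Quinn: 09:30–10:00, 12:30–14:30.
Zheng ∩ Quinn ∩ Viktor: 09:30–10:00, 12:30–14:30.
Zheng ∩ Quinn ∩ Viktor ∩ Zara: 09:30–10:00, 12:30–14:30.
Zheng ∩ Quinn ∩ Viktor ∩ Zara ∩ Ines: 13:00–13:30.
Total common minutes: 30.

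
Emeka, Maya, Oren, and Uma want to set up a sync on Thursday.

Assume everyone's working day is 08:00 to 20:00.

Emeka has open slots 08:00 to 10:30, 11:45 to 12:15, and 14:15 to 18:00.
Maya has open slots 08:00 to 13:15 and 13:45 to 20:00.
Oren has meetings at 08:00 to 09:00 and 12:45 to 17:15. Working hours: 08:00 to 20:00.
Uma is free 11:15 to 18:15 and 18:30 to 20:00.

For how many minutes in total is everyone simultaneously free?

75 minutes

Oren free within 08:00–20:00: 09:00–12:45, 17:15–20:00.
Emeka ∩ Maya: 08:00–10:30, 11:45–12:15, 14:15–18:00.
Emeka ∩ Maya ∩ Oren: 09:00–10:30, 11:45–12:15, 17:15–18:00.
Emeka ∩ Maya ∩ Oren ∩ Uma: 11:45–12:15, 17:15–18:00.
Total common minutes: 30 + 45 = 75.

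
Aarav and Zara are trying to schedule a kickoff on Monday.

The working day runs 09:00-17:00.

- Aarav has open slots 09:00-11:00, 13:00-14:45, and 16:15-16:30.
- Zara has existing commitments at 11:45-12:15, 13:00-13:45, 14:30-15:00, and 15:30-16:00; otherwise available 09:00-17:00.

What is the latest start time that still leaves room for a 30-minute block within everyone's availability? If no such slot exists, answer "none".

14:00

Zara free within 09:00–17:00: 09:00–11:45, 12:15–13:00, 13:45–14:30, 15:00–15:30, 16:00–17:00.
Aarav ∩ Zara: 09:00–11:00, 13:45–14:30, 16:15–16:30.
Windows ≥ 30 min: 09:00–11:00, 13:45–14:30.
Latest start in the last window 13:45–14:30 is 14:30 − 30 min = 14:00.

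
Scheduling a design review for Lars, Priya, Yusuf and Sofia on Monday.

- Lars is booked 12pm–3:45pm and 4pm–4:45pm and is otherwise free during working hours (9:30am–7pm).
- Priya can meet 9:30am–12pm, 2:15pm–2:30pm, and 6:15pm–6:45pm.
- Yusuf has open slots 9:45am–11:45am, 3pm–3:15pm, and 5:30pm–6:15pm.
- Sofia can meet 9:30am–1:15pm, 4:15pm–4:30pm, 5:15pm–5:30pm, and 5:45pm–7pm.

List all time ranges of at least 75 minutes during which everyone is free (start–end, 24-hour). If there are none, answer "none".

09:45–11:45

Lars free within 09:30–19:00: 09:30–12:00, 15:45–16:00, 16:45–19:00.
Lars ∩ Priya: 09:30–12:00, 18:15–18:45.
Lars ∩ Priya ∩ Yusuf: 09:45–11:45.
Lars ∩ Priya ∩ Yusuf ∩ Sofia: 09:45–11:45.
Windows ≥ 75 min: 09:45–11:45.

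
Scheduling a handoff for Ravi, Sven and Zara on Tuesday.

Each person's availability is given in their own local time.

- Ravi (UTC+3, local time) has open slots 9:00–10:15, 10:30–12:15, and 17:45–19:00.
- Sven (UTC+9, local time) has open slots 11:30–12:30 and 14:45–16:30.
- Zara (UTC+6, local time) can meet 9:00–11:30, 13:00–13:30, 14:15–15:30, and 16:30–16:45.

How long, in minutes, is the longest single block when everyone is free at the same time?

15 minutes

Ravi → UTC: 06:00–07:15, 07:30–09:15, 14:45–16:00.
Sven → UTC: 02:30–03:30, 05:45–07:30.
Zara → UTC: 03:00–05:30, 07:00–07:30, 08:15–09:30, 10:30–10:45.
Ravi ∩ Sven: 06:00–07:15.
Ravi ∩ Sven ∩ Zara: 07:00–07:15.
Single common window of 15 minutes.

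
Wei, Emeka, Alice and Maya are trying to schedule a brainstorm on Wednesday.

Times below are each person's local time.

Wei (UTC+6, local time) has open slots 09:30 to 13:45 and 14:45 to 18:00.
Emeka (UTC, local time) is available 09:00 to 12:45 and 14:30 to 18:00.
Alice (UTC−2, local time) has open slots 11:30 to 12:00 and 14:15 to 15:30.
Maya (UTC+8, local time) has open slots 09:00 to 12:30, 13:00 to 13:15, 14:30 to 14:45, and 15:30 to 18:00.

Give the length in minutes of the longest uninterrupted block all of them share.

Wei → UTC: 03:30–07:45, 08:45–12:00.
Emeka → UTC: 09:00–12:45, 14:30–18:00.
Alice → UTC: 13:30–14:00, 16:15–17:30.
Maya → UTC: 01:00–04:30, 05:00–05:15, 06:30–06:45, 07:30–10:00.
Wei ∩ Emeka: 09:00–12:00.
Wei ∩ Emeka ∩ Alice: (none).
Wei ∩ Emeka ∩ Alice ∩ Maya: (none).
No common window.

0 minutes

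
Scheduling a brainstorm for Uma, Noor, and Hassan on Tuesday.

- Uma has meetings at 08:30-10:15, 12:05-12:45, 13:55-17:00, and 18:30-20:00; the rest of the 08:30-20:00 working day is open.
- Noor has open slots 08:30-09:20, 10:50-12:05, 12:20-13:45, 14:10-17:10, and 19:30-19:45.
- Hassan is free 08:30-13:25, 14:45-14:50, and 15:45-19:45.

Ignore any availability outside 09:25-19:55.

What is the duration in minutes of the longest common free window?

75 minutes

Uma free within 08:30–20:00: 10:15–12:05, 12:45–13:55, 17:00–18:30.
Uma ∩ Noor: 10:50–12:05, 12:45–13:45, 17:00–17:10.
Uma ∩ Noor ∩ Hassan: 10:50–12:05, 12:45–13:25, 17:00–17:10.
Restricted to 09:25–19:55: 10:50–12:05, 12:45–13:25, 17:00–17:10.
Common window lengths: 75, 40, 10 min; longest is 75.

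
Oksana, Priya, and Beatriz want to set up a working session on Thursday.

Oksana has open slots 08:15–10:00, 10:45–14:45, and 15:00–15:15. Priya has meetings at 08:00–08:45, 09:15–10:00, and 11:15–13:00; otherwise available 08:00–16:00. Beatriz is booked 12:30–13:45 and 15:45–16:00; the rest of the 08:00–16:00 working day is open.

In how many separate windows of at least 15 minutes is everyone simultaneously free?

4

Priya free within 08:00–16:00: 08:45–09:15, 10:00–11:15, 13:00–16:00.
Beatriz free within 08:00–16:00: 08:00–12:30, 13:45–15:45.
Oksana ∩ Priya: 08:45–09:15, 10:45–11:15, 13:00–14:45, 15:00–15:15.
Oksana ∩ Priya ∩ Beatriz: 08:45–09:15, 10:45–11:15, 13:45–14:45, 15:00–15:15.
Windows ≥ 15 min: 08:45–09:15, 10:45–11:15, 13:45–14:45, 15:00–15:15.
That's 4 windows.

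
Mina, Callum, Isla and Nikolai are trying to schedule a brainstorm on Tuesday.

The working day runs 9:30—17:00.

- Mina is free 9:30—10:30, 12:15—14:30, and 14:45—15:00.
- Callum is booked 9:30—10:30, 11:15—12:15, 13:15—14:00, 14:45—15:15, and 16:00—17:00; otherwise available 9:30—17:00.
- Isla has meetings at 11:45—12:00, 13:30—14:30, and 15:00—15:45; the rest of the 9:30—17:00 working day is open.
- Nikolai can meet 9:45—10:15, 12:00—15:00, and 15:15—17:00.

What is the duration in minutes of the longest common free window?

Callum free within 09:30–17:00: 10:30–11:15, 12:15–13:15, 14:00–14:45, 15:15–16:00.
Isla free within 09:30–17:00: 09:30–11:45, 12:00–13:30, 14:30–15:00, 15:45–17:00.
Mina ∩ Callum: 12:15–13:15, 14:00–14:30.
Mina ∩ Callum ∩ Isla: 12:15–13:15.
Mina ∩ Callum ∩ Isla ∩ Nikolai: 12:15–13:15.
Single common window of 60 minutes.

60 minutes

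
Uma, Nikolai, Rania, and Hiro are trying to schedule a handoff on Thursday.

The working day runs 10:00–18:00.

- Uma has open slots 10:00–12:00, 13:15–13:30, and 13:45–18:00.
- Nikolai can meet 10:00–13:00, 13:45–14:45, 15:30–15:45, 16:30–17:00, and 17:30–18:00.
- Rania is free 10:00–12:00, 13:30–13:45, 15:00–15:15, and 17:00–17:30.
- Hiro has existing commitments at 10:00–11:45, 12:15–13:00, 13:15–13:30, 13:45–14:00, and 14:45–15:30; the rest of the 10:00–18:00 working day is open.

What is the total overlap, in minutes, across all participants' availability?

15 minutes

Hiro free within 10:00–18:00: 11:45–12:15, 13:00–13:15, 13:30–13:45, 14:00–14:45, 15:30–18:00.
Uma ∩ Nikolai: 10:00–12:00, 13:45–14:45, 15:30–15:45, 16:30–17:00, 17:30–18:00.
Uma ∩ Nikolai ∩ Rania: 10:00–12:00.
Uma ∩ Nikolai ∩ Rania ∩ Hiro: 11:45–12:00.
Total common minutes: 15.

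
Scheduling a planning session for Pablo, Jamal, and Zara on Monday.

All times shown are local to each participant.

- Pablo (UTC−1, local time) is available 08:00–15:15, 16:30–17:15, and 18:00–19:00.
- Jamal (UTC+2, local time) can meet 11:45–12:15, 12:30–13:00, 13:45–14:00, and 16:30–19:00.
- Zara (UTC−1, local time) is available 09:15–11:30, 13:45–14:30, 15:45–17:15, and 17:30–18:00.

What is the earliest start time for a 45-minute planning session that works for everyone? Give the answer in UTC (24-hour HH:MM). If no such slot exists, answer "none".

14:45

Pablo → UTC: 09:00–16:15, 17:30–18:15, 19:00–20:00.
Jamal → UTC: 09:45–10:15, 10:30–11:00, 11:45–12:00, 14:30–17:00.
Zara → UTC: 10:15–12:30, 14:45–15:30, 16:45–18:15, 18:30–19:00.
Pablo ∩ Jamal: 09:45–10:15, 10:30–11:00, 11:45–12:00, 14:30–16:15.
Pablo ∩ Jamal ∩ Zara: 10:30–11:00, 11:45–12:00, 14:45–15:30.
Windows ≥ 45 min: 14:45–15:30.
Earliest such window starts at 14:45.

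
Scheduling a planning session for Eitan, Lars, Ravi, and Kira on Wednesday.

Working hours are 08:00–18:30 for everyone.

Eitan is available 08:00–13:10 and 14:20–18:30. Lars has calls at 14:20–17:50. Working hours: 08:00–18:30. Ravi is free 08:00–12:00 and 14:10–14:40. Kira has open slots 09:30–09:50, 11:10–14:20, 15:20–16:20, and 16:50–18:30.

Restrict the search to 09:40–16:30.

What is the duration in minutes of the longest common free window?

50 minutes

Lars free within 08:00–18:30: 08:00–14:20, 17:50–18:30.
Eitan ∩ Lars: 08:00–13:10, 17:50–18:30.
Eitan ∩ Lars ∩ Ravi: 08:00–12:00.
Eitan ∩ Lars ∩ Ravi ∩ Kira: 09:30–09:50, 11:10–12:00.
Restricted to 09:40–16:30: 09:40–09:50, 11:10–12:00.
Common window lengths: 10, 50 min; longest is 50.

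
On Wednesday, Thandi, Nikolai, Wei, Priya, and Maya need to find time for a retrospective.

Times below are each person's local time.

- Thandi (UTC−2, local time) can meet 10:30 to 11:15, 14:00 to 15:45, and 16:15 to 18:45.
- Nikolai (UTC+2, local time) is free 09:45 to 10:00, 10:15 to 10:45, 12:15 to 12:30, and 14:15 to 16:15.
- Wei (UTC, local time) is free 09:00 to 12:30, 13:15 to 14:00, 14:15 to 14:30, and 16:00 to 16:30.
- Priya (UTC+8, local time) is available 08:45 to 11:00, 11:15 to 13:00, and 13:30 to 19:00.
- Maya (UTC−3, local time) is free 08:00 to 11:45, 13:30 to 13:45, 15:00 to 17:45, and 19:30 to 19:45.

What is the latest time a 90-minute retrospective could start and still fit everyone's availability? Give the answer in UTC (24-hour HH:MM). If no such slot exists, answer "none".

Thandi → UTC: 12:30–13:15, 16:00–17:45, 18:15–20:45.
Nikolai → UTC: 07:45–08:00, 08:15–08:45, 10:15–10:30, 12:15–14:15.
Wei → UTC: 09:00–12:30, 13:15–14:00, 14:15–14:30, 16:00–16:30.
Priya → UTC: 00:45–03:00, 03:15–05:00, 05:30–11:00.
Maya → UTC: 11:00–14:45, 16:30–16:45, 18:00–20:45, 22:30–22:45.
Thandi ∩ Nikolai: 12:30–13:15.
Thandi ∩ Nikolai ∩ Wei: (none).
Thandi ∩ Nikolai ∩ Wei ∩ Priya: (none).
Thandi ∩ Nikolai ∩ Wei ∩ Priya ∩ Maya: (none).
Windows ≥ 90 min: (none).

none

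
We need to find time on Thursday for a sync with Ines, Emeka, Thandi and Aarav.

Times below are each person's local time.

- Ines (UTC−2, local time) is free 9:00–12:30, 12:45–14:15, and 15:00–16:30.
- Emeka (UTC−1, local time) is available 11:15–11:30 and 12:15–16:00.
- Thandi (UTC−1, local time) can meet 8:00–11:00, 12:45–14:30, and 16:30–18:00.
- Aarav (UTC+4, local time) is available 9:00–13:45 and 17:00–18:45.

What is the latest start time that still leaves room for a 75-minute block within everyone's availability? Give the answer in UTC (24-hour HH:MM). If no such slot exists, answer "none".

Ines → UTC: 11:00–14:30, 14:45–16:15, 17:00–18:30.
Emeka → UTC: 12:15–12:30, 13:15–17:00.
Thandi → UTC: 09:00–12:00, 13:45–15:30, 17:30–19:00.
Aarav → UTC: 05:00–09:45, 13:00–14:45.
Ines ∩ Emeka: 12:15–12:30, 13:15–14:30, 14:45–16:15.
Ines ∩ Emeka ∩ Thandi: 13:45–14:30, 14:45–15:30.
Ines ∩ Emeka ∩ Thandi ∩ Aarav: 13:45–14:30.
Windows ≥ 75 min: (none).

none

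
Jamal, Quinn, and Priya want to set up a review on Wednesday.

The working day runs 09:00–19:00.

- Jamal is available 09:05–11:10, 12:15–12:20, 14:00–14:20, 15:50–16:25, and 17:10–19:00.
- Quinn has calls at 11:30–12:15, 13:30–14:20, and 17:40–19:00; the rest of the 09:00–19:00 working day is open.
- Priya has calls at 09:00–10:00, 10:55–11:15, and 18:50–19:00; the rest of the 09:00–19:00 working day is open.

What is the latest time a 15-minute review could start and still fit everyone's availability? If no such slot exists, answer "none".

17:25

Quinn free within 09:00–19:00: 09:00–11:30, 12:15–13:30, 14:20–17:40.
Priya free within 09:00–19:00: 10:00–10:55, 11:15–18:50.
Jamal ∩ Quinn: 09:05–11:10, 12:15–12:20, 15:50–16:25, 17:10–17:40.
Jamal ∩ Quinn ∩ Priya: 10:00–10:55, 12:15–12:20, 15:50–16:25, 17:10–17:40.
Windows ≥ 15 min: 10:00–10:55, 15:50–16:25, 17:10–17:40.
Latest start in the last window 17:10–17:40 is 17:40 − 15 min = 17:25.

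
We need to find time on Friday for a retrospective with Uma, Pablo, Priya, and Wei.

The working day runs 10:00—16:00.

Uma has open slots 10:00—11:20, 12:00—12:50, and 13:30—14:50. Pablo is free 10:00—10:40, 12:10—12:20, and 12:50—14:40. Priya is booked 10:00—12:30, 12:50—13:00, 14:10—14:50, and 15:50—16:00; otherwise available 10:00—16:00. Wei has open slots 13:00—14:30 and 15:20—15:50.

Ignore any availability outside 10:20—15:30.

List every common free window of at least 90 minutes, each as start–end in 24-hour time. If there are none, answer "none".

none

Priya free within 10:00–16:00: 12:30–12:50, 13:00–14:10, 14:50–15:50.
Uma ∩ Pablo: 10:00–10:40, 12:10–12:20, 13:30–14:40.
Uma ∩ Pablo ∩ Priya: 13:30–14:10.
Uma ∩ Pablo ∩ Priya ∩ Wei: 13:30–14:10.
Restricted to 10:20–15:30: 13:30–14:10.
Windows ≥ 90 min: (none).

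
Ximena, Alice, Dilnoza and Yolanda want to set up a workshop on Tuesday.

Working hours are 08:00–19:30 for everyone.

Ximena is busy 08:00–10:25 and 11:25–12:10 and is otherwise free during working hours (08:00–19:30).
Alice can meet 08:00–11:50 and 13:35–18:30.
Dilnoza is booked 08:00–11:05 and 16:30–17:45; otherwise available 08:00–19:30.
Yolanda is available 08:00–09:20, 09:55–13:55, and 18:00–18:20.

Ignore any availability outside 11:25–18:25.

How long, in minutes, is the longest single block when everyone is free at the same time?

Ximena free within 08:00–19:30: 10:25–11:25, 12:10–19:30.
Dilnoza free within 08:00–19:30: 11:05–16:30, 17:45–19:30.
Ximena ∩ Alice: 10:25–11:25, 13:35–18:30.
Ximena ∩ Alice ∩ Dilnoza: 11:05–11:25, 13:35–16:30, 17:45–18:30.
Ximena ∩ Alice ∩ Dilnoza ∩ Yolanda: 11:05–11:25, 13:35–13:55, 18:00–18:20.
Restricted to 11:25–18:25: 13:35–13:55, 18:00–18:20.
Common window lengths: 20, 20 min; longest is 20.

20 minutes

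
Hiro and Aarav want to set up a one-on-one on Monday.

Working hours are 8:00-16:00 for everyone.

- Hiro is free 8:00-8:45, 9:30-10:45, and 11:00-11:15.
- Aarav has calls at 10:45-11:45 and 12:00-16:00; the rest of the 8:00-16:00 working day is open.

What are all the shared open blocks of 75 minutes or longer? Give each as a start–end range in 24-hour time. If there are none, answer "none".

Aarav free within 08:00–16:00: 08:00–10:45, 11:45–12:00.
Hiro ∩ Aarav: 08:00–08:45, 09:30–10:45.
Windows ≥ 75 min: 09:30–10:45.

09:30–10:45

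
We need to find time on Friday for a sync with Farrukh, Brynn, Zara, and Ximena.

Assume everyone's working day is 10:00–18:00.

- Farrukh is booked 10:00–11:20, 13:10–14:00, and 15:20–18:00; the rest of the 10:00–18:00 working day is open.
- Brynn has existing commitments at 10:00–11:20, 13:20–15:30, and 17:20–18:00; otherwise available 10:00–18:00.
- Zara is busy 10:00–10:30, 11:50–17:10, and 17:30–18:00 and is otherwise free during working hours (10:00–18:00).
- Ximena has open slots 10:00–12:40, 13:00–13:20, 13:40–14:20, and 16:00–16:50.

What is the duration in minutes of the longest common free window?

30 minutes

Farrukh free within 10:00–18:00: 11:20–13:10, 14:00–15:20.
Brynn free within 10:00–18:00: 11:20–13:20, 15:30–17:20.
Zara free within 10:00–18:00: 10:30–11:50, 17:10–17:30.
Farrukh ∩ Brynn: 11:20–13:10.
Farrukh ∩ Brynn ∩ Zara: 11:20–11:50.
Farrukh ∩ Brynn ∩ Zara ∩ Ximena: 11:20–11:50.
Single common window of 30 minutes.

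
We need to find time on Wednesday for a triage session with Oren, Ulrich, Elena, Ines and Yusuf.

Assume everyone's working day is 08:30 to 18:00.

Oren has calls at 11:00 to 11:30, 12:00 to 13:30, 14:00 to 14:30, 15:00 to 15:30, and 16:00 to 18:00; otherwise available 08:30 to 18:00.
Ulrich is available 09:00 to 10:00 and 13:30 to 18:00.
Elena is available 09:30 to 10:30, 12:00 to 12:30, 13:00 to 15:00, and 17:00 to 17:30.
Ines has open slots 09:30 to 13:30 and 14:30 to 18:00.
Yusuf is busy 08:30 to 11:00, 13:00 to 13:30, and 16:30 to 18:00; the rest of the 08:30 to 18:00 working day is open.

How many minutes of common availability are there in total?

Oren free within 08:30–18:00: 08:30–11:00, 11:30–12:00, 13:30–14:00, 14:30–15:00, 15:30–16:00.
Yusuf free within 08:30–18:00: 11:00–13:00, 13:30–16:30.
Oren ∩ Ulrich: 09:00–10:00, 13:30–14:00, 14:30–15:00, 15:30–16:00.
Oren ∩ Ulrich ∩ Elena: 09:30–10:00, 13:30–14:00, 14:30–15:00.
Oren ∩ Ulrich ∩ Elena ∩ Ines: 09:30–10:00, 14:30–15:00.
Oren ∩ Ulrich ∩ Elena ∩ Ines ∩ Yusuf: 14:30–15:00.
Total common minutes: 30.

30 minutes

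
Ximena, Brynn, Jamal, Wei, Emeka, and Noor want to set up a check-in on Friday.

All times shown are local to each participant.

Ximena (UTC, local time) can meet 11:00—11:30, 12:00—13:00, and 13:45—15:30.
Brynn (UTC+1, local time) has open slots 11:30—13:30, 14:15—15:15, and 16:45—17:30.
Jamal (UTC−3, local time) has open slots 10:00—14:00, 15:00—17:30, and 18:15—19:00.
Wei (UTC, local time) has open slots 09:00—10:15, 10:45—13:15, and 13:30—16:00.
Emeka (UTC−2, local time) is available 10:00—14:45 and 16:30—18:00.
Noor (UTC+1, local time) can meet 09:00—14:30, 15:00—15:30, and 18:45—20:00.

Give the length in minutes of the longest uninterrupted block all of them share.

Ximena → UTC: 11:00–11:30, 12:00–13:00, 13:45–15:30.
Brynn → UTC: 10:30–12:30, 13:15–14:15, 15:45–16:30.
Jamal → UTC: 13:00–17:00, 18:00–20:30, 21:15–22:00.
Wei → UTC: 09:00–10:15, 10:45–13:15, 13:30–16:00.
Emeka → UTC: 12:00–16:45, 18:30–20:00.
Noor → UTC: 08:00–13:30, 14:00–14:30, 17:45–19:00.
Ximena ∩ Brynn: 11:00–11:30, 12:00–12:30, 13:45–14:15.
Ximena ∩ Brynn ∩ Jamal: 13:45–14:15.
Ximena ∩ Brynn ∩ Jamal ∩ Wei: 13:45–14:15.
Ximena ∩ Brynn ∩ Jamal ∩ Wei ∩ Emeka: 13:45–14:15.
Ximena ∩ Brynn ∩ Jamal ∩ Wei ∩ Emeka ∩ Noor: 14:00–14:15.
Single common window of 15 minutes.

15 minutes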